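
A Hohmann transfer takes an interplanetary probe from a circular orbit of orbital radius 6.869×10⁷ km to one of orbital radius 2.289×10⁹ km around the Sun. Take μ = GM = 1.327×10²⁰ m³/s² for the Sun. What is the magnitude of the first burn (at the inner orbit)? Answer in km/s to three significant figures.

r₁ = 6.869×10⁷ km = 6.869×10¹⁰ m.
r₂ = 2.289×10⁹ km = 2.289×10¹² m.
Transfer ellipse a_t = (r₁ + r₂)/2 = 1.179×10¹² m.
At r₁: circular v_c1 = √(μ/r₁) = 43950 m/s; transfer-perihelion v_p = √[μ(2/r₁ − 1/a_t)] = 61250 m/s.
Δv₁ = v_p − v_c1 = 17290 m/s.
= 17.29 km/s.

Δv ≈ 17.3 km/s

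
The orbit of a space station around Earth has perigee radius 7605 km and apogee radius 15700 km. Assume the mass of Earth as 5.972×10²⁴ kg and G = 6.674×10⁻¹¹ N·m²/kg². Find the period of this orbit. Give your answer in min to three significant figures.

T ≈ 209 min

μ = GM = 6.674×10⁻¹¹ × 5.972×10²⁴ = 3.986×10¹⁴ m³/s².
Semi-major axis a = (r_p + r_a)/2 = (7605.0 + 15700)/2 = 11652 km = 1.165×10⁷ m.
By Kepler's third law T = 2π√(a³/μ) = 2π × 1.992×10³ = 1.252×10⁴ s.
= 208.6 min.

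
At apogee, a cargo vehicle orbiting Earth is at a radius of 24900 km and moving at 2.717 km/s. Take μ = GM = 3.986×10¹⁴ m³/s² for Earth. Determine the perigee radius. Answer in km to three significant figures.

r_a = 2.490×10⁷ m.
Specific energy ε = v²/2 − μ/r = -1.232×10⁷ J/kg, so a = −μ/(2ε) = 1.618×10⁷ m.
The apsides satisfy r_p + r_a = 2a, so the perigee radius is 2a − r_a = 7.462×10⁶ m = 7461.8 km.

perigee radius ≈ 7460 km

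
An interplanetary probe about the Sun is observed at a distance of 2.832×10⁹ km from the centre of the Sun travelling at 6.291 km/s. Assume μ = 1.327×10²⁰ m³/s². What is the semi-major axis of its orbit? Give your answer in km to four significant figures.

r = 2.832×10¹² m.
Vis-viva rearranged: 1/a = 2/r − v²/μ = 7.062×10⁻¹³ − 2.982×10⁻¹³ = 4.080×10⁻¹³ m⁻¹.
a = 2.451×10¹² m = 2.4511×10⁹ km.

a ≈ 2.451×10⁹ km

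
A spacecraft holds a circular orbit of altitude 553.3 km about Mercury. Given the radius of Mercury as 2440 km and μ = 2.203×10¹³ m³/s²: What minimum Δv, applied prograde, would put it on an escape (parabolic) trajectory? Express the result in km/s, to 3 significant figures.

Δv ≈ 1.12 km/s

r = 2440 + 553.3 = 2993.3 km = 2.9933×10⁶ m.
Circular speed v_c = √(μ/r) = 2713 m/s.
Escape speed v_esc = √(2μ/r) = √2 × v_c = 3837 m/s.
Δv = v_esc − v_c = 1124 m/s = 1.124 km/s.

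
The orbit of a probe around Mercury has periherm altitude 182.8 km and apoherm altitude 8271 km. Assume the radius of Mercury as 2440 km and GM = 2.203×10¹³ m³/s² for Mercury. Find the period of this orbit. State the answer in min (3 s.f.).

T ≈ 384 min

r_p = 2440 + 182.8 = 2622.8 km = 2.6228×10⁶ m.
r_a = 2440 + 8271 = 10711 km = 1.0711×10⁷ m.
Semi-major axis a = (r_p + r_a)/2 = (2622.8 + 10711)/2 = 6666.9 km = 6.667×10⁶ m.
By Kepler's third law T = 2π√(a³/μ) = 2π × 3.668×10³ = 2.304×10⁴ s.
= 384.1 min.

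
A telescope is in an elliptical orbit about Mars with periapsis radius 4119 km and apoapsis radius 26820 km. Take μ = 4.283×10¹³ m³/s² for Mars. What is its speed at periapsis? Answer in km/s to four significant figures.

v ≈ 4.246 km/s

Semi-major axis a = (r_p + r_a)/2 = 15470 km = 1.547×10⁷ m.
Vis-viva: v² = μ(2/r − 1/a) = 4.283×10¹³ × (4.856×10⁻⁷ − 6.464×10⁻⁸) = 1.803×10⁷ m²/s².
v = 4246 m/s = 4.246 km/s.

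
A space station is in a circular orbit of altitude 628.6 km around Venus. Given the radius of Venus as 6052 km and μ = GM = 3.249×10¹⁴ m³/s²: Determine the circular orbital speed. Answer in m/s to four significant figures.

r = 6052 + 628.6 = 6680.6 km = 6.6806×10⁶ m.
For a circular orbit v = √(μ/r) = √(3.249×10¹⁴ / 6.681×10⁶) = √(4.863×10⁷) = 6974 m/s.

v ≈ 6974 m/s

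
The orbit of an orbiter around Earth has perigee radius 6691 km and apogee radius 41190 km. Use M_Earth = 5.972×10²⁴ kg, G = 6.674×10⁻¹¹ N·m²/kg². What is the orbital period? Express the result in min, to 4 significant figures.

T ≈ 614.4 min

μ = GM = 6.674×10⁻¹¹ × 5.972×10²⁴ = 3.986×10¹⁴ m³/s².
Semi-major axis a = (r_p + r_a)/2 = (6691.0 + 41190)/2 = 23940 km = 2.394×10⁷ m.
By Kepler's third law T = 2π√(a³/μ) = 2π × 5.867×10³ = 3.687×10⁴ s.
= 614.4 min.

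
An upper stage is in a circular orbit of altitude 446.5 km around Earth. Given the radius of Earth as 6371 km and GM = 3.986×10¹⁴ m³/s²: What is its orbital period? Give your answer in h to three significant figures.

T ≈ 1.56 h

r = 6371 + 446.5 = 6817.5 km = 6.8175×10⁶ m.
Kepler's third law: T = 2π√(r³/μ) = 2π√((6.818×10⁶)³ / 3.986×10¹⁴).
r³/μ = 7.949×10⁵ s², so T = 2π × 8.916×10² = 5.602×10³ s.
Converting: 5.602×10³ s ÷ 3600 = 1.556 h.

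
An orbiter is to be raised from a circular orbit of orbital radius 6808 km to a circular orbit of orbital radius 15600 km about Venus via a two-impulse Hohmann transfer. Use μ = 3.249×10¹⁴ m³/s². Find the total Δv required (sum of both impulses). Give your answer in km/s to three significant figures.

r₁ = 6808 km = 6.808×10⁶ m.
r₂ = 15600 km = 1.560×10⁷ m.
Transfer ellipse a_t = (r₁ + r₂)/2 = 1.120×10⁷ m.
At r₁: circular v_c1 = √(μ/r₁) = 6908 m/s; transfer-periapsis v_p = √[μ(2/r₁ − 1/a_t)] = 8152 m/s.
Δv₁ = v_p − v_c1 = 1243 m/s.
At r₂: circular v_c2 = √(μ/r₂) = 4564 m/s; transfer-apoapsis v_a = √[μ(2/r₂ − 1/a_t)] = 3557 m/s.
Δv₂ = v_c2 − v_a = 1006 m/s.
Total Δv = Δv₁ + Δv₂ = 2250 m/s = 2.250 km/s.

Δv_total ≈ 2.25 km/s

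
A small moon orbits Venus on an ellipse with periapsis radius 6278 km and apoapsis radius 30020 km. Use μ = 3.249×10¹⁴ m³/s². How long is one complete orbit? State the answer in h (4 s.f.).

Semi-major axis a = (r_p + r_a)/2 = (6278.0 + 30020)/2 = 18149 km = 1.815×10⁷ m.
By Kepler's third law T = 2π√(a³/μ) = 2π × 4.289×10³ = 2.695×10⁴ s.
= 7.487 h.

T ≈ 7.487 h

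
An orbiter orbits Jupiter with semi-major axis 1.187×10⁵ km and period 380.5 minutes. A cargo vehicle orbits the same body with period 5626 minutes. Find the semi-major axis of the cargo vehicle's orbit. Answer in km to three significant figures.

Kepler's third law: a³ ∝ T², so a₂ = a₁ (T₂/T₁)^(2/3).
T₂/T₁ = 14.79, (T₂/T₁)^(2/3) = 6.024.
a₂ = 1.187×10⁵ × 6.024 = 7.151×10⁵ km.

a₂ ≈ 7.15×10⁵ km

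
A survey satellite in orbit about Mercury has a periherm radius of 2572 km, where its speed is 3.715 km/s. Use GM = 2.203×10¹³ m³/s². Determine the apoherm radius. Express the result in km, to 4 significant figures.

apoherm radius ≈ 10660 km

r_p = 2.572×10⁶ m.
Specific energy ε = v²/2 − μ/r = -1.665×10⁶ J/kg, so a = −μ/(2ε) = 6.617×10⁶ m.
The apsides satisfy r_p + r_a = 2a, so the apoherm radius is 2a − r_p = 1.066×10⁷ m = 10662 km.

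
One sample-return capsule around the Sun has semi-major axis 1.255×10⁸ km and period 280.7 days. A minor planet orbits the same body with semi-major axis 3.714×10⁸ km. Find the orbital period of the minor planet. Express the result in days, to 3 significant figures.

T₂ ≈ 1430 days

Kepler's third law: T² ∝ a³, so T₂ = T₁ (a₂/a₁)^(3/2).
a₂/a₁ = 2.959, (a₂/a₁)^(3/2) = 5.091.
T₂ = 280.7 × 5.091 = 1429 days.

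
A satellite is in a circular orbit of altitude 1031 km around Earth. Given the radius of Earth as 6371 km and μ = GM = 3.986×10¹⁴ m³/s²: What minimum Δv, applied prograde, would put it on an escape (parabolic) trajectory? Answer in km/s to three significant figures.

r = 6371 + 1031 = 7402.0 km = 7.4020×10⁶ m.
Circular speed v_c = √(μ/r) = 7338 m/s.
Escape speed v_esc = √(2μ/r) = √2 × v_c = 10380 m/s.
Δv = v_esc − v_c = 3040 m/s = 3.040 km/s.

Δv ≈ 3.04 km/s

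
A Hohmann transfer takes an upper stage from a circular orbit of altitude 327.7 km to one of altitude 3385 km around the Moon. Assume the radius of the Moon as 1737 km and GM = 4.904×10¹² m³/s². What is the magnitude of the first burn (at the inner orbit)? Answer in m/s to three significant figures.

r₁ = 1737 + 327.7 = 2064.7 km = 2.0647×10⁶ m.
r₂ = 1737 + 3385 = 5122.0 km = 5.1220×10⁶ m.
Transfer ellipse a_t = (r₁ + r₂)/2 = 3.593×10⁶ m.
At r₁: circular v_c1 = √(μ/r₁) = 1541 m/s; transfer-perilune v_p = √[μ(2/r₁ − 1/a_t)] = 1840 m/s.
Δv₁ = v_p − v_c1 = 298.8 m/s.

Δv ≈ 299 m/s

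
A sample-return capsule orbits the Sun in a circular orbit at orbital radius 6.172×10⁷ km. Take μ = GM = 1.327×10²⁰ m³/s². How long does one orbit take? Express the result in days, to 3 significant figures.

T ≈ 96.8 days

r = 6.172×10⁷ km = 6.172×10¹⁰ m.
Kepler's third law: T = 2π√(r³/μ) = 2π√((6.172×10¹⁰)³ / 1.327×10²⁰).
r³/μ = 1.772×10¹² s², so T = 2π × 1.331×10⁶ = 8.363×10⁶ s.
Converting: 8.363×10⁶ s ÷ 86400 = 96.80 days.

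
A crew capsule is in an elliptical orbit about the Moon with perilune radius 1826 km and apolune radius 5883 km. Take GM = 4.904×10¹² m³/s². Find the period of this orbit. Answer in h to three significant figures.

T ≈ 5.96 h

Semi-major axis a = (r_p + r_a)/2 = (1826.0 + 5883.0)/2 = 3854.5 km = 3.854×10⁶ m.
By Kepler's third law T = 2π√(a³/μ) = 2π × 3.417×10³ = 2.147×10⁴ s.
= 5.964 h.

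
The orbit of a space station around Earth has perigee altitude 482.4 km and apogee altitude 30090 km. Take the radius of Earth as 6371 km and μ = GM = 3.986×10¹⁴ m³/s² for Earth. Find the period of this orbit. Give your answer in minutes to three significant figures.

r_p = 6371 + 482.4 = 6853.4 km = 6.8534×10⁶ m.
r_a = 6371 + 30090 = 36461 km = 3.6461×10⁷ m.
Semi-major axis a = (r_p + r_a)/2 = (6853.4 + 36461)/2 = 21657 km = 2.166×10⁷ m.
By Kepler's third law T = 2π√(a³/μ) = 2π × 5.048×10³ = 3.172×10⁴ s.
= 528.6 minutes.

T ≈ 529 minutes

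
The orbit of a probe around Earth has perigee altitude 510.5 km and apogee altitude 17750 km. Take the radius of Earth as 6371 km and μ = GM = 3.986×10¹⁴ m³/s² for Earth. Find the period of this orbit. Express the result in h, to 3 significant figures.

T ≈ 5.34 h

r_p = 6371 + 510.5 = 6881.5 km = 6.8815×10⁶ m.
r_a = 6371 + 17750 = 24121 km = 2.4121×10⁷ m.
Semi-major axis a = (r_p + r_a)/2 = (6881.5 + 24121)/2 = 15501 km = 1.550×10⁷ m.
By Kepler's third law T = 2π√(a³/μ) = 2π × 3.057×10³ = 1.921×10⁴ s.
= 5.335 h.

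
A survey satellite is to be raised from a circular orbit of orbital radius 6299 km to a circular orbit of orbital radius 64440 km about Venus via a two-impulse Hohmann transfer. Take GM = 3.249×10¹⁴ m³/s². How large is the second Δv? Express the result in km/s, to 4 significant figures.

Δv ≈ 1.298 km/s

r₁ = 6299 km = 6.299×10⁶ m.
r₂ = 64440 km = 6.444×10⁷ m.
Transfer ellipse a_t = (r₁ + r₂)/2 = 3.537×10⁷ m.
At r₁: circular v_c1 = √(μ/r₁) = 7182 m/s; transfer-periapsis v_p = √[μ(2/r₁ − 1/a_t)] = 9694 m/s.
At r₂: circular v_c2 = √(μ/r₂) = 2245 m/s; transfer-apoapsis v_a = √[μ(2/r₂ − 1/a_t)] = 947.6 m/s.
Δv₂ = v_c2 − v_a = 1298 m/s.
= 1.298 km/s.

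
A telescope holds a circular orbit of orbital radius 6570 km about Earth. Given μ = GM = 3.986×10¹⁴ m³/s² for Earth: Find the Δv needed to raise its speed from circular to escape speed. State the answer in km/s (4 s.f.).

Δv ≈ 3.226 km/s

r = 6570 km = 6.570×10⁶ m.
Circular speed v_c = √(μ/r) = 7789 m/s.
Escape speed v_esc = √(2μ/r) = √2 × v_c = 11020 m/s.
Δv = v_esc − v_c = 3226 m/s = 3.226 km/s.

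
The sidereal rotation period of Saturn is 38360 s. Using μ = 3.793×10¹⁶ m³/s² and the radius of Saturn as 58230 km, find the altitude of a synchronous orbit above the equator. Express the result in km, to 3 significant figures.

h_sync ≈ 54000 km

A synchronous orbit has period T, so by Kepler's third law a = (μT²/4π²)^(1/3).
μT²/4π² = 3.793×10¹⁶ × (3.836×10⁴)² / 39.48 = 1.414×10²⁴ m³.
a = 1.122×10⁸ m = 1.1223×10⁵ km.
Altitude h = a − R = 1.1223×10⁵ − 58230 = 54005 km.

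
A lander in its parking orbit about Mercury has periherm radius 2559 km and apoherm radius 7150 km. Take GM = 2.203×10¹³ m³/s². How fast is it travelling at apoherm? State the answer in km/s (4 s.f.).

Semi-major axis a = (r_p + r_a)/2 = 4854.5 km = 4.854×10⁶ m.
Vis-viva: v² = μ(2/r − 1/a) = 2.203×10¹³ × (2.797×10⁻⁷ − 2.060×10⁻⁷) = 1.624×10⁶ m²/s².
v = 1274 m/s = 1.274 km/s.

v ≈ 1.274 km/s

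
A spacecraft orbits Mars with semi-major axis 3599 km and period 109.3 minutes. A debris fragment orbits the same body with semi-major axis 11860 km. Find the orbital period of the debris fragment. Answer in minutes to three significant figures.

Kepler's third law: T² ∝ a³, so T₂ = T₁ (a₂/a₁)^(3/2).
a₂/a₁ = 3.295, (a₂/a₁)^(3/2) = 5.982.
T₂ = 109.3 × 5.982 = 653.8 minutes.

T₂ ≈ 654 minutes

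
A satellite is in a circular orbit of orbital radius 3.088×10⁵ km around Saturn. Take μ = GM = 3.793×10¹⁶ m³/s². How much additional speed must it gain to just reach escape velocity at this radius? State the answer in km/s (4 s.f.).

Δv ≈ 4.591 km/s

r = 3.088×10⁵ km = 3.088×10⁸ m.
Circular speed v_c = √(μ/r) = 11080 m/s.
Escape speed v_esc = √(2μ/r) = √2 × v_c = 15670 m/s.
Δv = v_esc − v_c = 4591 m/s = 4.591 km/s.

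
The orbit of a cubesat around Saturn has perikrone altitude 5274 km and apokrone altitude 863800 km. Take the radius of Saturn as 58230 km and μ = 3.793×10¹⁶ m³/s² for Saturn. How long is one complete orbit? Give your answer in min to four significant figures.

r_p = 58230 + 5274 = 63504 km = 6.3504×10⁷ m.
r_a = 58230 + 863800 = 922030 km = 9.2203×10⁸ m.
Semi-major axis a = (r_p + r_a)/2 = (63504 + 9.2203×10⁵)/2 = 4.9277×10⁵ km = 4.928×10⁸ m.
By Kepler's third law T = 2π√(a³/μ) = 2π × 5.617×10⁴ = 3.529×10⁵ s.
= 5882 min.

T ≈ 5882 min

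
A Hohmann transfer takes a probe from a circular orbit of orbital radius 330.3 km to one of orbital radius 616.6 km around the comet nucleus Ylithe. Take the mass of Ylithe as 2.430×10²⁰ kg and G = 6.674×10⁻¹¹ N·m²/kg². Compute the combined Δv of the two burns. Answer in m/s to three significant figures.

Δv_total ≈ 58.0 m/s

μ = GM = 6.674×10⁻¹¹ × 2.430×10²⁰ = 1.622×10¹⁰ m³/s².
r₁ = 330.3 km = 3.303×10⁵ m.
r₂ = 616.6 km = 6.166×10⁵ m.
Transfer ellipse a_t = (r₁ + r₂)/2 = 4.734×10⁵ m.
At r₁: circular v_c1 = √(μ/r₁) = 221.6 m/s; transfer-periapsis v_p = √[μ(2/r₁ − 1/a_t)] = 252.9 m/s.
Δv₁ = v_p − v_c1 = 31.29 m/s.
At r₂: circular v_c2 = √(μ/r₂) = 162.2 m/s; transfer-apoapsis v_a = √[μ(2/r₂ − 1/a_t)] = 135.5 m/s.
Δv₂ = v_c2 − v_a = 26.72 m/s.
Total Δv = Δv₁ + Δv₂ = 58.01 m/s.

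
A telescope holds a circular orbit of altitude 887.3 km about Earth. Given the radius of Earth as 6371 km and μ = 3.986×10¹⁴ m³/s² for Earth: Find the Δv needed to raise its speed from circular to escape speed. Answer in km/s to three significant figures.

Δv ≈ 3.07 km/s

r = 6371 + 887.3 = 7258.3 km = 7.2583×10⁶ m.
Circular speed v_c = √(μ/r) = 7411 m/s.
Escape speed v_esc = √(2μ/r) = √2 × v_c = 10480 m/s.
Δv = v_esc − v_c = 3070 m/s = 3.070 km/s.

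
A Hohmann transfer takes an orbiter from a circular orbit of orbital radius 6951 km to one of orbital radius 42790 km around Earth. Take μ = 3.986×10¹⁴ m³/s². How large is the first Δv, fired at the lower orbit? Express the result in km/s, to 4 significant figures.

r₁ = 6951 km = 6.951×10⁶ m.
r₂ = 42790 km = 4.279×10⁷ m.
Transfer ellipse a_t = (r₁ + r₂)/2 = 2.487×10⁷ m.
At r₁: circular v_c1 = √(μ/r₁) = 7573 m/s; transfer-perigee v_p = √[μ(2/r₁ − 1/a_t)] = 9933 m/s.
Δv₁ = v_p − v_c1 = 2360 m/s.
= 2.360 km/s.

Δv ≈ 2.360 km/s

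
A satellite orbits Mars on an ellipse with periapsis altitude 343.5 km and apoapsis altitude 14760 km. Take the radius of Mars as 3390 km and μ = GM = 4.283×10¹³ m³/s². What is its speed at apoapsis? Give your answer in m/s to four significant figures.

r_p = 3390 + 343.5 = 3733.5 km = 3.7335×10⁶ m.
r_a = 3390 + 14760 = 18150 km = 1.8150×10⁷ m.
Semi-major axis a = (r_p + r_a)/2 = 10942 km = 1.094×10⁷ m.
Vis-viva: v² = μ(2/r − 1/a) = 4.283×10¹³ × (1.102×10⁻⁷ − 9.139×10⁻⁸) = 8.052×10⁵ m²/s².
v = 897.3 m/s.

v ≈ 897.3 m/s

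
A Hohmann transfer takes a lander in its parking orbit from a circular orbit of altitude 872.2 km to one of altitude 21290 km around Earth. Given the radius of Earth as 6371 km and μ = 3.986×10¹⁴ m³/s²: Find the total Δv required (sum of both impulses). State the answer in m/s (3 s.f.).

r₁ = 6371 + 872.2 = 7243.2 km = 7.2432×10⁶ m.
r₂ = 6371 + 21290 = 27661 km = 2.7661×10⁷ m.
Transfer ellipse a_t = (r₁ + r₂)/2 = 1.745×10⁷ m.
At r₁: circular v_c1 = √(μ/r₁) = 7418 m/s; transfer-perigee v_p = √[μ(2/r₁ − 1/a_t)] = 9339 m/s.
Δv₁ = v_p − v_c1 = 1921 m/s.
At r₂: circular v_c2 = √(μ/r₂) = 3796 m/s; transfer-apogee v_a = √[μ(2/r₂ − 1/a_t)] = 2446 m/s.
Δv₂ = v_c2 − v_a = 1351 m/s.
Total Δv = Δv₁ + Δv₂ = 3272 m/s.

Δv_total ≈ 3270 m/s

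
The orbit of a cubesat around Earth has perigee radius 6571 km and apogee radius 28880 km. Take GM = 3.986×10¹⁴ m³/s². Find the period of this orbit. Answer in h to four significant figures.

T ≈ 6.524 h

Semi-major axis a = (r_p + r_a)/2 = (6571.0 + 28880)/2 = 17726 km = 1.773×10⁷ m.
By Kepler's third law T = 2π√(a³/μ) = 2π × 3.738×10³ = 2.349×10⁴ s.
= 6.524 h.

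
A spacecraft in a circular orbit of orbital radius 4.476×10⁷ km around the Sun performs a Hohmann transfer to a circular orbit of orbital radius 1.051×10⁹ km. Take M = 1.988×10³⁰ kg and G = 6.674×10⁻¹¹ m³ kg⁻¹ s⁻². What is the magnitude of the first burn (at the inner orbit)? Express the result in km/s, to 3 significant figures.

Δv ≈ 21.0 km/s

μ = GM = 6.674×10⁻¹¹ × 1.988×10³⁰ = 1.327×10²⁰ m³/s².
r₁ = 4.476×10⁷ km = 4.476×10¹⁰ m.
r₂ = 1.051×10⁹ km = 1.051×10¹² m.
Transfer ellipse a_t = (r₁ + r₂)/2 = 5.479×10¹¹ m.
At r₁: circular v_c1 = √(μ/r₁) = 54440 m/s; transfer-perihelion v_p = √[μ(2/r₁ − 1/a_t)] = 75410 m/s.
Δv₁ = v_p − v_c1 = 20960 m/s.
= 20.96 km/s.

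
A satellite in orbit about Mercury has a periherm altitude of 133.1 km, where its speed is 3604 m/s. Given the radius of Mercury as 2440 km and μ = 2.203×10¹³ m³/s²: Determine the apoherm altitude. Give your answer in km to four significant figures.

r_p = 2440 + 133.1 = 2573.1 km = 2.573×10⁶ m.
Specific energy ε = v²/2 − μ/r = -2.067×10⁶ J/kg, so a = −μ/(2ε) = 5.328×10⁶ m.
The apsides satisfy r_p + r_a = 2a, so the apoherm radius is 2a − r_p = 8.084×10⁶ m = 8083.6 km.
Apoherm altitude = 8083.6 − 2440 = 5643.6 km.

apoherm altitude ≈ 5644 km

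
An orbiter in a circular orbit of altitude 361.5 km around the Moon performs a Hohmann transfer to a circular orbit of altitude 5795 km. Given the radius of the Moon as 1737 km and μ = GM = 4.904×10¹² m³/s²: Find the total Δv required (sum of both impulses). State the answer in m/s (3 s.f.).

r₁ = 1737 + 361.5 = 2098.5 km = 2.0985×10⁶ m.
r₂ = 1737 + 5795 = 7532.0 km = 7.5320×10⁶ m.
Transfer ellipse a_t = (r₁ + r₂)/2 = 4.815×10⁶ m.
At r₁: circular v_c1 = √(μ/r₁) = 1529 m/s; transfer-perilune v_p = √[μ(2/r₁ − 1/a_t)] = 1912 m/s.
Δv₁ = v_p − v_c1 = 383.2 m/s.
At r₂: circular v_c2 = √(μ/r₂) = 806.9 m/s; transfer-apolune v_a = √[μ(2/r₂ − 1/a_t)] = 532.7 m/s.
Δv₂ = v_c2 − v_a = 274.2 m/s.
Total Δv = Δv₁ + Δv₂ = 657.4 m/s.

Δv_total ≈ 657 m/s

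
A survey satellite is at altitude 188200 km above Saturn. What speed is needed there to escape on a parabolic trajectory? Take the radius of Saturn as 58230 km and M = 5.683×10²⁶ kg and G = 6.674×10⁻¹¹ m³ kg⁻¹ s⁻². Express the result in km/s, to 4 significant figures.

v_esc ≈ 17.54 km/s

μ = GM = 6.674×10⁻¹¹ × 5.683×10²⁶ = 3.793×10¹⁶ m³/s².
r = 58230 + 188200 = 246430 km = 2.4643×10⁸ m.
Escape speed v_esc = √(2μ/r) = √(2 × 3.793×10¹⁶ / 2.464×10⁸) = √(3.078×10⁸) = 17540 m/s.
= 17.54 km/s.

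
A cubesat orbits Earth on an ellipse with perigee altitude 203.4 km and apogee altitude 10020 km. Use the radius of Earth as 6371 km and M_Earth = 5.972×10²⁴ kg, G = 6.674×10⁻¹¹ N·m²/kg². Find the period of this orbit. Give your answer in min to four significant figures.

μ = GM = 6.674×10⁻¹¹ × 5.972×10²⁴ = 3.986×10¹⁴ m³/s².
r_p = 6371 + 203.4 = 6574.4 km = 6.5744×10⁶ m.
r_a = 6371 + 10020 = 16391 km = 1.6391×10⁷ m.
Semi-major axis a = (r_p + r_a)/2 = (6574.4 + 16391)/2 = 11483 km = 1.148×10⁷ m.
By Kepler's third law T = 2π√(a³/μ) = 2π × 1.949×10³ = 1.225×10⁴ s.
= 204.1 min.

T ≈ 204.1 min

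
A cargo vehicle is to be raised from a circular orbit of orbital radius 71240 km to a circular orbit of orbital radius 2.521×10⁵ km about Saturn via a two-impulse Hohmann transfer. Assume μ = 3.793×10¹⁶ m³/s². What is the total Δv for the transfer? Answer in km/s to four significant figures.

Δv_total ≈ 9.863 km/s

r₁ = 71240 km = 7.124×10⁷ m.
r₂ = 2.521×10⁵ km = 2.521×10⁸ m.
Transfer ellipse a_t = (r₁ + r₂)/2 = 1.617×10⁸ m.
At r₁: circular v_c1 = √(μ/r₁) = 23070 m/s; transfer-perikrone v_p = √[μ(2/r₁ − 1/a_t)] = 28810 m/s.
Δv₁ = v_p − v_c1 = 5739 m/s.
At r₂: circular v_c2 = √(μ/r₂) = 12270 m/s; transfer-apokrone v_a = √[μ(2/r₂ − 1/a_t)] = 8142 m/s.
Δv₂ = v_c2 − v_a = 4124 m/s.
Total Δv = Δv₁ + Δv₂ = 9863 m/s = 9.863 km/s.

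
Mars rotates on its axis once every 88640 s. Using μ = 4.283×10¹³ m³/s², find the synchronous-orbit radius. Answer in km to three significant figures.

r_sync ≈ 20400 km

A synchronous orbit has period T, so by Kepler's third law a = (μT²/4π²)^(1/3).
μT²/4π² = 4.283×10¹³ × (8.864×10⁴)² / 39.48 = 8.524×10²¹ m³.
a = 2.043×10⁷ m = 20428 km.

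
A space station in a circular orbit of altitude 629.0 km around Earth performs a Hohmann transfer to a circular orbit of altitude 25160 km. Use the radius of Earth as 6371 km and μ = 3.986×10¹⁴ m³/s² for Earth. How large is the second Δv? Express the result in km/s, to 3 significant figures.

r₁ = 6371 + 629.0 = 7000.0 km = 7.0000×10⁶ m.
r₂ = 6371 + 25160 = 31531 km = 3.1531×10⁷ m.
Transfer ellipse a_t = (r₁ + r₂)/2 = 1.927×10⁷ m.
At r₁: circular v_c1 = √(μ/r₁) = 7546 m/s; transfer-perigee v_p = √[μ(2/r₁ − 1/a_t)] = 9654 m/s.
At r₂: circular v_c2 = √(μ/r₂) = 3555 m/s; transfer-apogee v_a = √[μ(2/r₂ − 1/a_t)] = 2143 m/s.
Δv₂ = v_c2 − v_a = 1412 m/s.
= 1.412 km/s.

Δv ≈ 1.41 km/s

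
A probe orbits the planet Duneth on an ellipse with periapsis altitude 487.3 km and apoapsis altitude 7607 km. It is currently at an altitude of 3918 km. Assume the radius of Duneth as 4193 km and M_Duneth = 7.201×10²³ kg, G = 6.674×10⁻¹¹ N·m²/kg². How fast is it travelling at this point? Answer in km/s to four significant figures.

v ≈ 2.453 km/s

μ = GM = 6.674×10⁻¹¹ × 7.201×10²³ = 4.806×10¹³ m³/s².
r_p = 4193 + 487.3 = 4680.3 km = 4.6803×10⁶ m.
r_a = 4193 + 7607 = 11800 km = 1.1800×10⁷ m.
r = 4193 + 3918 = 8111.0 km = 8.111×10⁶ m.
Semi-major axis a = (r_p + r_a)/2 = 8240.1 km = 8.240×10⁶ m.
Vis-viva: v² = μ(2/r − 1/a) = 4.806×10¹³ × (2.466×10⁻⁷ − 1.214×10⁻⁷) = 6.018×10⁶ m²/s².
v = 2453 m/s = 2.453 km/s.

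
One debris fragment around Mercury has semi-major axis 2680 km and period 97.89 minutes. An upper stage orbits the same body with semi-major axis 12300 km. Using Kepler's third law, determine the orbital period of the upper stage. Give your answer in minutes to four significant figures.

T₂ ≈ 962.5 minutes

Kepler's third law: T² ∝ a³, so T₂ = T₁ (a₂/a₁)^(3/2).
a₂/a₁ = 4.590, (a₂/a₁)^(3/2) = 9.832.
T₂ = 97.89 × 9.832 = 962.5 minutes.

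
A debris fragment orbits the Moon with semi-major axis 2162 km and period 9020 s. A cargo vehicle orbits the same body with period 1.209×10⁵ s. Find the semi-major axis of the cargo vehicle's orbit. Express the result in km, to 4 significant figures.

a₂ ≈ 12200 km

Kepler's third law: a³ ∝ T², so a₂ = a₁ (T₂/T₁)^(2/3).
T₂/T₁ = 13.40, (T₂/T₁)^(2/3) = 5.643.
a₂ = 2162 × 5.643 = 12200 km.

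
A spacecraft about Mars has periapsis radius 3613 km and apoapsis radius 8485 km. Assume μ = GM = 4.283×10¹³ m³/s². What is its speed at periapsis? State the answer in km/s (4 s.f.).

v ≈ 4.078 km/s

Semi-major axis a = (r_p + r_a)/2 = 6049.0 km = 6.049×10⁶ m.
Vis-viva: v² = μ(2/r − 1/a) = 4.283×10¹³ × (5.536×10⁻⁷ − 1.653×10⁻⁷) = 1.663×10⁷ m²/s².
v = 4078 m/s = 4.078 km/s.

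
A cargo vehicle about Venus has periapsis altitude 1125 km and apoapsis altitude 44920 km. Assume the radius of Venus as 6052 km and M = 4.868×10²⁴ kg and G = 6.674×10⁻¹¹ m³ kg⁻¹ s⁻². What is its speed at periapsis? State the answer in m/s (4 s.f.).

v ≈ 8909 m/s

μ = GM = 6.674×10⁻¹¹ × 4.868×10²⁴ = 3.249×10¹⁴ m³/s².
r_p = 6052 + 1125 = 7177.0 km = 7.1770×10⁶ m.
r_a = 6052 + 44920 = 50972 km = 5.0972×10⁷ m.
Semi-major axis a = (r_p + r_a)/2 = 29074 km = 2.907×10⁷ m.
Vis-viva: v² = μ(2/r − 1/a) = 3.249×10¹⁴ × (2.787×10⁻⁷ − 3.439×10⁻⁸) = 7.936×10⁷ m²/s².
v = 8909 m/s.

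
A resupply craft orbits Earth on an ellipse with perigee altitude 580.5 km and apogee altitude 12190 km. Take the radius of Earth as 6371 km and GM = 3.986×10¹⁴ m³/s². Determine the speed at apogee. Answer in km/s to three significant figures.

v ≈ 3.42 km/s

r_p = 6371 + 580.5 = 6951.5 km = 6.9515×10⁶ m.
r_a = 6371 + 12190 = 18561 km = 1.8561×10⁷ m.
Semi-major axis a = (r_p + r_a)/2 = 12756 km = 1.276×10⁷ m.
Vis-viva: v² = μ(2/r − 1/a) = 3.986×10¹⁴ × (1.078×10⁻⁷ − 7.839×10⁻⁸) = 1.170×10⁷ m²/s².
v = 3421 m/s = 3.421 km/s.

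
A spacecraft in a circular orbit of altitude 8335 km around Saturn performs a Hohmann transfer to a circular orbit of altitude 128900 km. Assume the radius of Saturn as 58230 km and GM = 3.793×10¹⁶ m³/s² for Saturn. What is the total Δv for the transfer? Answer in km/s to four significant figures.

r₁ = 58230 + 8335 = 66565 km = 6.6565×10⁷ m.
r₂ = 58230 + 128900 = 187130 km = 1.8713×10⁸ m.
Transfer ellipse a_t = (r₁ + r₂)/2 = 1.268×10⁸ m.
At r₁: circular v_c1 = √(μ/r₁) = 23870 m/s; transfer-perikrone v_p = √[μ(2/r₁ − 1/a_t)] = 28990 m/s.
Δv₁ = v_p − v_c1 = 5123 m/s.
At r₂: circular v_c2 = √(μ/r₂) = 14240 m/s; transfer-apokrone v_a = √[μ(2/r₂ − 1/a_t)] = 10310 m/s.
Δv₂ = v_c2 − v_a = 3924 m/s.
Total Δv = Δv₁ + Δv₂ = 9046 m/s = 9.046 km/s.

Δv_total ≈ 9.046 km/s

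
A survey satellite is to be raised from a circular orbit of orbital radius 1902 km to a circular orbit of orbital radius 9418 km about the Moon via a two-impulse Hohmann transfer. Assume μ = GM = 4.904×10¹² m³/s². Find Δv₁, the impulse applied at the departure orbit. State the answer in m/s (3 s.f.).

r₁ = 1902 km = 1.902×10⁶ m.
r₂ = 9418 km = 9.418×10⁶ m.
Transfer ellipse a_t = (r₁ + r₂)/2 = 5.660×10⁶ m.
At r₁: circular v_c1 = √(μ/r₁) = 1606 m/s; transfer-perilune v_p = √[μ(2/r₁ − 1/a_t)] = 2071 m/s.
Δv₁ = v_p − v_c1 = 465.6 m/s.

Δv ≈ 466 m/s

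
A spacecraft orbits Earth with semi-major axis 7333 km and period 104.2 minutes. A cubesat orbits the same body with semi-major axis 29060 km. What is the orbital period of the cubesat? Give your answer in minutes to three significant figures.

T₂ ≈ 822 minutes

Kepler's third law: T² ∝ a³, so T₂ = T₁ (a₂/a₁)^(3/2).
a₂/a₁ = 3.963, (a₂/a₁)^(3/2) = 7.889.
T₂ = 104.2 × 7.889 = 822.0 minutes.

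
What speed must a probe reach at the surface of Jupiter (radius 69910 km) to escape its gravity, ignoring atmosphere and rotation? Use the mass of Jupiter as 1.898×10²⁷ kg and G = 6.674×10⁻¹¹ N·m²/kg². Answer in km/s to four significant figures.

v_esc ≈ 60.20 km/s

μ = GM = 6.674×10⁻¹¹ × 1.898×10²⁷ = 1.267×10¹⁷ m³/s².
r = R = 6.991×10⁷ m.
Escape speed v_esc = √(2μ/r) = √(2 × 1.267×10¹⁷ / 6.991×10⁷) = √(3.624×10⁹) = 60200 m/s.
= 60.20 km/s.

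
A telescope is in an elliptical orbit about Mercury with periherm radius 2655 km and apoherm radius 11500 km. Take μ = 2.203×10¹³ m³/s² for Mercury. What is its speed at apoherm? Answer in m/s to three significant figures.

v ≈ 848 m/s

Semi-major axis a = (r_p + r_a)/2 = 7077.5 km = 7.078×10⁶ m.
Vis-viva: v² = μ(2/r − 1/a) = 2.203×10¹³ × (1.739×10⁻⁷ − 1.413×10⁻⁷) = 7.186×10⁵ m²/s².
v = 847.7 m/s.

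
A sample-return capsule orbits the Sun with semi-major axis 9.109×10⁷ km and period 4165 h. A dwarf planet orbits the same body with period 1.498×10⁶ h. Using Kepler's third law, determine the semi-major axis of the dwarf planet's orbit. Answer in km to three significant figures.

a₂ ≈ 4.61×10⁹ km

Kepler's third law: a³ ∝ T², so a₂ = a₁ (T₂/T₁)^(2/3).
T₂/T₁ = 359.7, (T₂/T₁)^(2/3) = 50.57.
a₂ = 9.109×10⁷ × 50.57 = 4.607×10⁹ km.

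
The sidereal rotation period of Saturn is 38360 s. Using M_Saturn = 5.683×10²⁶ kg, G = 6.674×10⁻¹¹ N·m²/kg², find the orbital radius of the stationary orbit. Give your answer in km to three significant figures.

r_sync ≈ 1.12×10⁵ km

μ = GM = 6.674×10⁻¹¹ × 5.683×10²⁶ = 3.793×10¹⁶ m³/s².
A synchronous orbit has period T, so by Kepler's third law a = (μT²/4π²)^(1/3).
μT²/4π² = 3.793×10¹⁶ × (3.836×10⁴)² / 39.48 = 1.414×10²⁴ m³.
a = 1.122×10⁸ m = 1.1223×10⁵ km.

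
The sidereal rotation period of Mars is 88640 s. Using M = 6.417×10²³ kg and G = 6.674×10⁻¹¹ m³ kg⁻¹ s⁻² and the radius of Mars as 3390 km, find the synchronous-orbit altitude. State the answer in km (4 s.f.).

h_sync ≈ 17040 km

μ = GM = 6.674×10⁻¹¹ × 6.417×10²³ = 4.283×10¹³ m³/s².
A synchronous orbit has period T, so by Kepler's third law a = (μT²/4π²)^(1/3).
μT²/4π² = 4.283×10¹³ × (8.864×10⁴)² / 39.48 = 8.524×10²¹ m³.
a = 2.043×10⁷ m = 20427 km.
Altitude h = a − R = 20427 − 3390 = 17037 km.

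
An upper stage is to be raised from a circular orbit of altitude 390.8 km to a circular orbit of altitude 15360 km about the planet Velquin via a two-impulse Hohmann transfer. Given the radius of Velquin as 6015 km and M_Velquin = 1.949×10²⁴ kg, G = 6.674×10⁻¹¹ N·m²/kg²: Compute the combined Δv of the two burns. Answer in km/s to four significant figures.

μ = GM = 6.674×10⁻¹¹ × 1.949×10²⁴ = 1.301×10¹⁴ m³/s².
r₁ = 6015 + 390.8 = 6405.8 km = 6.4058×10⁶ m.
r₂ = 6015 + 15360 = 21375 km = 2.1375×10⁷ m.
Transfer ellipse a_t = (r₁ + r₂)/2 = 1.389×10⁷ m.
At r₁: circular v_c1 = √(μ/r₁) = 4506 m/s; transfer-periapsis v_p = √[μ(2/r₁ − 1/a_t)] = 5590 m/s.
Δv₁ = v_p − v_c1 = 1084 m/s.
At r₂: circular v_c2 = √(μ/r₂) = 2467 m/s; transfer-apoapsis v_a = √[μ(2/r₂ − 1/a_t)] = 1675 m/s.
Δv₂ = v_c2 − v_a = 791.6 m/s.
Total Δv = Δv₁ + Δv₂ = 1875 m/s = 1.875 km/s.

Δv_total ≈ 1.875 km/s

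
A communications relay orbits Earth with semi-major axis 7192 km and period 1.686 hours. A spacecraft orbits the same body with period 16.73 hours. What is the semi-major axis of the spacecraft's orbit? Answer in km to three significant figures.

Kepler's third law: a³ ∝ T², so a₂ = a₁ (T₂/T₁)^(2/3).
T₂/T₁ = 9.923, (T₂/T₁)^(2/3) = 4.618.
a₂ = 7192 × 4.618 = 33210 km.

a₂ ≈ 33200 km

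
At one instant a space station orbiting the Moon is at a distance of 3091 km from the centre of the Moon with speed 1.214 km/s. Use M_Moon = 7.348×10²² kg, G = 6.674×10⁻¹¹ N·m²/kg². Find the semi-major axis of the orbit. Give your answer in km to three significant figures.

μ = GM = 6.674×10⁻¹¹ × 7.348×10²² = 4.904×10¹² m³/s².
r = 3.091×10⁶ m.
Vis-viva rearranged: 1/a = 2/r − v²/μ = 6.470×10⁻⁷ − 3.005×10⁻⁷ = 3.465×10⁻⁷ m⁻¹.
a = 2.886×10⁶ m = 2885.9 km.

a ≈ 2890 km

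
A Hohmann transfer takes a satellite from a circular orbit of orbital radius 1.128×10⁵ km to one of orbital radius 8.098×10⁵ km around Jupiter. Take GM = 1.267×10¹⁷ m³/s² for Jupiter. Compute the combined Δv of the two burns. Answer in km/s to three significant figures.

Δv_total ≈ 17.2 km/s

r₁ = 1.128×10⁵ km = 1.128×10⁸ m.
r₂ = 8.098×10⁵ km = 8.098×10⁸ m.
Transfer ellipse a_t = (r₁ + r₂)/2 = 4.613×10⁸ m.
At r₁: circular v_c1 = √(μ/r₁) = 33510 m/s; transfer-perijove v_p = √[μ(2/r₁ − 1/a_t)] = 44400 m/s.
Δv₁ = v_p − v_c1 = 10890 m/s.
At r₂: circular v_c2 = √(μ/r₂) = 12510 m/s; transfer-apojove v_a = √[μ(2/r₂ − 1/a_t)] = 6185 m/s.
Δv₂ = v_c2 − v_a = 6323 m/s.
Total Δv = Δv₁ + Δv₂ = 17210 m/s = 17.21 km/s.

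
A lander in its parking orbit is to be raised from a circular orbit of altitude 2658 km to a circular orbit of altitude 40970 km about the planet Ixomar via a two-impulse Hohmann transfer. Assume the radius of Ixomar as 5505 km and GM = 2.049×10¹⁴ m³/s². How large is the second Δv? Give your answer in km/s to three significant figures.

r₁ = 5505 + 2658 = 8163.0 km = 8.1630×10⁶ m.
r₂ = 5505 + 40970 = 46475 km = 4.6475×10⁷ m.
Transfer ellipse a_t = (r₁ + r₂)/2 = 2.732×10⁷ m.
At r₁: circular v_c1 = √(μ/r₁) = 5010 m/s; transfer-periapsis v_p = √[μ(2/r₁ − 1/a_t)] = 6535 m/s.
At r₂: circular v_c2 = √(μ/r₂) = 2100 m/s; transfer-apoapsis v_a = √[μ(2/r₂ − 1/a_t)] = 1148 m/s.
Δv₂ = v_c2 − v_a = 952.0 m/s.
= 0.952 km/s.

Δv ≈ 0.952 km/s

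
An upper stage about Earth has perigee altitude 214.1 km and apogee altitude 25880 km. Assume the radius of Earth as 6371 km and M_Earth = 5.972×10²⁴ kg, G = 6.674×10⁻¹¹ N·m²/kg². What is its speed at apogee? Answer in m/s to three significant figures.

μ = GM = 6.674×10⁻¹¹ × 5.972×10²⁴ = 3.986×10¹⁴ m³/s².
r_p = 6371 + 214.1 = 6585.1 km = 6.5851×10⁶ m.
r_a = 6371 + 25880 = 32251 km = 3.2251×10⁷ m.
Semi-major axis a = (r_p + r_a)/2 = 19418 km = 1.942×10⁷ m.
Vis-viva: v² = μ(2/r − 1/a) = 3.986×10¹⁴ × (6.201×10⁻⁸ − 5.150×10⁻⁸) = 4.191×10⁶ m²/s².
v = 2047 m/s.

v ≈ 2050 m/s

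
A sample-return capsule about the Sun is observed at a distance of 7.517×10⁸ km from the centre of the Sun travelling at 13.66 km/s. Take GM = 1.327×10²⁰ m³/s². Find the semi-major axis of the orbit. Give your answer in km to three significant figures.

r = 7.517×10¹¹ m.
Specific orbital energy ε = v²/2 − μ/r = (13660)²/2 − 1.327×10²⁰/7.517×10¹¹ = -8.324×10⁷ J/kg.
Since ε = −μ/(2a), a = −μ/(2ε) = 7.971×10¹¹ m = 7.9714×10⁸ km.

a ≈ 7.97×10⁸ km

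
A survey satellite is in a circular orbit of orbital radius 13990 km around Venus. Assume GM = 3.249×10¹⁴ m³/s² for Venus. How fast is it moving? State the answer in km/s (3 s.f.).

v ≈ 4.82 km/s

r = 13990 km = 1.399×10⁷ m.
For a circular orbit v = √(μ/r) = √(3.249×10¹⁴ / 1.399×10⁷) = √(2.322×10⁷) = 4819 m/s.
That is 4.819 km/s.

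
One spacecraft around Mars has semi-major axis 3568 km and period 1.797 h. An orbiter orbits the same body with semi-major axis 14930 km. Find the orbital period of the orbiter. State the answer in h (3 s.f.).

Kepler's third law: T² ∝ a³, so T₂ = T₁ (a₂/a₁)^(3/2).
a₂/a₁ = 4.184, (a₂/a₁)^(3/2) = 8.560.
T₂ = 1.797 × 8.560 = 15.38 h.

T₂ ≈ 15.4 h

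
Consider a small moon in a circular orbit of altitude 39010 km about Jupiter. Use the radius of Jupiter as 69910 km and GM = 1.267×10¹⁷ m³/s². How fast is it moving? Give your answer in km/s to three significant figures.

r = 69910 + 39010 = 108920 km = 1.0892×10⁸ m.
For a circular orbit v = √(μ/r) = √(1.267×10¹⁷ / 1.089×10⁸) = √(1.163×10⁹) = 34110 m/s.
That is 34.11 km/s.

v ≈ 34.1 km/s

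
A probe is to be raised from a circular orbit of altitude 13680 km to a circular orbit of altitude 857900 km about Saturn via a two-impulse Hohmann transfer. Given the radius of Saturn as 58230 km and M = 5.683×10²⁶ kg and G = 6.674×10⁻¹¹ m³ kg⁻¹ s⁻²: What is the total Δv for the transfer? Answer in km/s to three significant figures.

Δv_total ≈ 12.3 km/s

μ = GM = 6.674×10⁻¹¹ × 5.683×10²⁶ = 3.793×10¹⁶ m³/s².
r₁ = 58230 + 13680 = 71910 km = 7.1910×10⁷ m.
r₂ = 58230 + 857900 = 916130 km = 9.1613×10⁸ m.
Transfer ellipse a_t = (r₁ + r₂)/2 = 4.940×10⁸ m.
At r₁: circular v_c1 = √(μ/r₁) = 22970 m/s; transfer-perikrone v_p = √[μ(2/r₁ − 1/a_t)] = 31270 m/s.
Δv₁ = v_p − v_c1 = 8309 m/s.
At r₂: circular v_c2 = √(μ/r₂) = 6434 m/s; transfer-apokrone v_a = √[μ(2/r₂ − 1/a_t)] = 2455 m/s.
Δv₂ = v_c2 − v_a = 3979 m/s.
Total Δv = Δv₁ + Δv₂ = 12290 m/s = 12.29 km/s.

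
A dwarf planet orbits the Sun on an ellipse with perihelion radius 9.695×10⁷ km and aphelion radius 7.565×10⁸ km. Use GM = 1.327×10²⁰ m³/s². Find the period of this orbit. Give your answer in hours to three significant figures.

Semi-major axis a = (r_p + r_a)/2 = (9.6950×10⁷ + 7.5650×10⁸)/2 = 4.2672×10⁸ km = 4.267×10¹¹ m.
By Kepler's third law T = 2π√(a³/μ) = 2π × 2.420×10⁷ = 1.520×10⁸ s.
= 42230 hours.

T ≈ 42200 hours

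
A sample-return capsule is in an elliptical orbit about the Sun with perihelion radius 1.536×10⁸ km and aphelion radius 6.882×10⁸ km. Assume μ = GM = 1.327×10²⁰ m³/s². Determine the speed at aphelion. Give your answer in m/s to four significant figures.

v ≈ 8388 m/s

Semi-major axis a = (r_p + r_a)/2 = 4.2090×10⁸ km = 4.209×10¹¹ m.
Vis-viva: v² = μ(2/r − 1/a) = 1.327×10²⁰ × (2.906×10⁻¹² − 2.376×10⁻¹²) = 7.037×10⁷ m²/s².
v = 8388 m/s.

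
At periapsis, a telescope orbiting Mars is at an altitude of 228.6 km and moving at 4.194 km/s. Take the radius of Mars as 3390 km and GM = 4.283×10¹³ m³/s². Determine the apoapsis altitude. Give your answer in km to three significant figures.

apoapsis altitude ≈ 7070 km

r_p = 3390 + 228.6 = 3618.6 km = 3.619×10⁶ m.
Specific energy ε = v²/2 − μ/r = -3.041×10⁶ J/kg, so a = −μ/(2ε) = 7.042×10⁶ m.
The apsides satisfy r_p + r_a = 2a, so the apoapsis radius is 2a − r_p = 1.046×10⁷ m = 10464 km.
Apoapsis altitude = 10464 − 3390 = 7074.4 km.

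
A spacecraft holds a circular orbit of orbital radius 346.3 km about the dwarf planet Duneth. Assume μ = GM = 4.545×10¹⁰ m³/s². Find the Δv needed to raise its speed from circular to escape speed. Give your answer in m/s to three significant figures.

r = 346.3 km = 3.463×10⁵ m.
Circular speed v_c = √(μ/r) = 362.3 m/s.
Escape speed v_esc = √(2μ/r) = √2 × v_c = 512.3 m/s.
Δv = v_esc − v_c = 150.1 m/s.

Δv ≈ 150 m/s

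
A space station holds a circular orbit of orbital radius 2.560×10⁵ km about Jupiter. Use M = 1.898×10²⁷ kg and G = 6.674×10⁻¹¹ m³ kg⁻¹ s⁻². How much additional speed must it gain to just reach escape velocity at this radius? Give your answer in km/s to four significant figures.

μ = GM = 6.674×10⁻¹¹ × 1.898×10²⁷ = 1.267×10¹⁷ m³/s².
r = 2.560×10⁵ km = 2.560×10⁸ m.
Circular speed v_c = √(μ/r) = 22240 m/s.
Escape speed v_esc = √(2μ/r) = √2 × v_c = 31460 m/s.
Δv = v_esc − v_c = 9214 m/s = 9.214 km/s.

Δv ≈ 9.214 km/s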